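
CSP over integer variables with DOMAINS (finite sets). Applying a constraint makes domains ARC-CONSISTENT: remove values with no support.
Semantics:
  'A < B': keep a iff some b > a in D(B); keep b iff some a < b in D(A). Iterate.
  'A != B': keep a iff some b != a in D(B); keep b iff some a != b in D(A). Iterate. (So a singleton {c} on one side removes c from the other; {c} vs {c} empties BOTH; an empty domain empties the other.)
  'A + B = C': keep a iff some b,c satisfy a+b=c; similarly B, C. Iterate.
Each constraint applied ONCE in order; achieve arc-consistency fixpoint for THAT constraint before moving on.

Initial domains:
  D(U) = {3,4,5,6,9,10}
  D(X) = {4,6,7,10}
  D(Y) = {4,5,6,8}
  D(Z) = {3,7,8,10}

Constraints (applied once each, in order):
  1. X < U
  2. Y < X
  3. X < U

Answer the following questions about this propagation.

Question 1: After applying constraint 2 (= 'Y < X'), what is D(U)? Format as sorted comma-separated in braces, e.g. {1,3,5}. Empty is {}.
Answer: {5,6,9,10}

Derivation:
Constraint 1 (X < U) on D(X)={4,6,7,10} D(U)={3,4,5,6,9,10}: X {4,6,7,10}->{4,6,7}; U {3,4,5,6,9,10}->{5,6,9,10}
Constraint 2 (Y < X) on D(Y)={4,5,6,8} D(X)={4,6,7}: Y {4,5,6,8}->{4,5,6}; X {4,6,7}->{6,7}
So after constraint 2: D(U) = {5,6,9,10}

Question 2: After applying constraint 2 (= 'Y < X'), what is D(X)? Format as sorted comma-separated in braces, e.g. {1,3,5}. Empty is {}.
Answer: {6,7}

Derivation:
Constraint 1 (X < U) on D(X)={4,6,7,10} D(U)={3,4,5,6,9,10}: X {4,6,7,10}->{4,6,7}; U {3,4,5,6,9,10}->{5,6,9,10}
Constraint 2 (Y < X) on D(Y)={4,5,6,8} D(X)={4,6,7}: Y {4,5,6,8}->{4,5,6}; X {4,6,7}->{6,7}
So after constraint 2: D(X) = {6,7}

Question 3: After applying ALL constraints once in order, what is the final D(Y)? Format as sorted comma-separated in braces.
Answer: {4,5,6}

Derivation:
Constraint 1 (X < U) on D(X)={4,6,7,10} D(U)={3,4,5,6,9,10}: X {4,6,7,10}->{4,6,7}; U {3,4,5,6,9,10}->{5,6,9,10}
Constraint 2 (Y < X) on D(Y)={4,5,6,8} D(X)={4,6,7}: Y {4,5,6,8}->{4,5,6}; X {4,6,7}->{6,7}
Constraint 3 (X < U) on D(X)={6,7} D(U)={5,6,9,10}: U {5,6,9,10}->{9,10}
So after all 3 constraints: D(Y) = {4,5,6}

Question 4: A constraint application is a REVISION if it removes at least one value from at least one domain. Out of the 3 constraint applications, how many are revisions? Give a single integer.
Constraint 1 (X < U) on D(X)={4,6,7,10} D(U)={3,4,5,6,9,10}: X {4,6,7,10}->{4,6,7}; U {3,4,5,6,9,10}->{5,6,9,10} => REVISION
Constraint 2 (Y < X) on D(Y)={4,5,6,8} D(X)={4,6,7}: Y {4,5,6,8}->{4,5,6}; X {4,6,7}->{6,7} => REVISION
Constraint 3 (X < U) on D(X)={6,7} D(U)={5,6,9,10}: U {5,6,9,10}->{9,10} => REVISION
Total revisions = 3

Answer: 3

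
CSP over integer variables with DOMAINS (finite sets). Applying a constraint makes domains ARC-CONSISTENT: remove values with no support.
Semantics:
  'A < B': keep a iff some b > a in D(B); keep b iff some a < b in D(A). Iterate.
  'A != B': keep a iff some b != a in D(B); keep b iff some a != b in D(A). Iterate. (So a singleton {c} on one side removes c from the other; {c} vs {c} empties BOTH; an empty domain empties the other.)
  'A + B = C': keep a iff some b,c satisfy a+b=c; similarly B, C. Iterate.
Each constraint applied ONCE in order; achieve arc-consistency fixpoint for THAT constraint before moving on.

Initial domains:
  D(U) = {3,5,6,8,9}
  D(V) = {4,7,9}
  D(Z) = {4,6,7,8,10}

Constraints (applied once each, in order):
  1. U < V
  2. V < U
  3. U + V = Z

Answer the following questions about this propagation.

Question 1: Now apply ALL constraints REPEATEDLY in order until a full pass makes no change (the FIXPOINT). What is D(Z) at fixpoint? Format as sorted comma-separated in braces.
pass 0 (initial): D(Z)={4,6,7,8,10}
pass 1: U {3,5,6,8,9}->{6}; V {4,7,9}->{4}; Z {4,6,7,8,10}->{10}
pass 2: U {6}->{}; V {4}->{}; Z {10}->{}
pass 3: no change
Fixpoint after 3 passes: D(Z) = {}

Answer: {}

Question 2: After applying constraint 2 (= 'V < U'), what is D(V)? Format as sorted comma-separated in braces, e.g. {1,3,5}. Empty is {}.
Answer: {4,7}

Derivation:
Constraint 1 (U < V) on D(U)={3,5,6,8,9} D(V)={4,7,9}: U {3,5,6,8,9}->{3,5,6,8}
Constraint 2 (V < U) on D(V)={4,7,9} D(U)={3,5,6,8}: V {4,7,9}->{4,7}; U {3,5,6,8}->{5,6,8}
So after constraint 2: D(V) = {4,7}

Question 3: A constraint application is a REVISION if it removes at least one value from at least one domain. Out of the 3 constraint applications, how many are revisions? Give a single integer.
Answer: 3

Derivation:
Constraint 1 (U < V) on D(U)={3,5,6,8,9} D(V)={4,7,9}: U {3,5,6,8,9}->{3,5,6,8} => REVISION
Constraint 2 (V < U) on D(V)={4,7,9} D(U)={3,5,6,8}: V {4,7,9}->{4,7}; U {3,5,6,8}->{5,6,8} => REVISION
Constraint 3 (U + V = Z) on D(U)={5,6,8} D(V)={4,7} D(Z)={4,6,7,8,10}: U {5,6,8}->{6}; V {4,7}->{4}; Z {4,6,7,8,10}->{10} => REVISION
Total revisions = 3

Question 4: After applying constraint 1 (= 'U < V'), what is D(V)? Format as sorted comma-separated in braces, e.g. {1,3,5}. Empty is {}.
Constraint 1 (U < V) on D(U)={3,5,6,8,9} D(V)={4,7,9}: U {3,5,6,8,9}->{3,5,6,8}
So after constraint 1: D(V) = {4,7,9}

Answer: {4,7,9}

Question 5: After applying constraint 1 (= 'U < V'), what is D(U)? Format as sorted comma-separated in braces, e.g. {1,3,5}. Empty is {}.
Constraint 1 (U < V) on D(U)={3,5,6,8,9} D(V)={4,7,9}: U {3,5,6,8,9}->{3,5,6,8}
So after constraint 1: D(U) = {3,5,6,8}

Answer: {3,5,6,8}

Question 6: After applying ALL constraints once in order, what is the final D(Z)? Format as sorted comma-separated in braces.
Answer: {10}

Derivation:
Constraint 1 (U < V) on D(U)={3,5,6,8,9} D(V)={4,7,9}: U {3,5,6,8,9}->{3,5,6,8}
Constraint 2 (V < U) on D(V)={4,7,9} D(U)={3,5,6,8}: V {4,7,9}->{4,7}; U {3,5,6,8}->{5,6,8}
Constraint 3 (U + V = Z) on D(U)={5,6,8} D(V)={4,7} D(Z)={4,6,7,8,10}: U {5,6,8}->{6}; V {4,7}->{4}; Z {4,6,7,8,10}->{10}
So after all 3 constraints: D(Z) = {10}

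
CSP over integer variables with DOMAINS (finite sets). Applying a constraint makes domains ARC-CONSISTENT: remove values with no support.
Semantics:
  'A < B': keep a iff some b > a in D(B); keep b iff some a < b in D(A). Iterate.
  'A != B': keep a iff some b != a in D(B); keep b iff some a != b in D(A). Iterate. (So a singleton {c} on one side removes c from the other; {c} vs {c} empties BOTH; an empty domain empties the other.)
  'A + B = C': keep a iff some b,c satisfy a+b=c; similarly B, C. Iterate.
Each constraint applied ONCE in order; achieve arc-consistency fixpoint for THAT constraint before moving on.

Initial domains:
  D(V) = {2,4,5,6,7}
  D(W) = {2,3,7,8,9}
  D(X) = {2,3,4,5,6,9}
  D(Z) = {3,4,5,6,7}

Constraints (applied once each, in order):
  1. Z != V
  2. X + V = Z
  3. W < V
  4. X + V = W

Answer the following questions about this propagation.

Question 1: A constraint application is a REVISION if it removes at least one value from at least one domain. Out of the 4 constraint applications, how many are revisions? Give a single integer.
Answer: 3

Derivation:
Constraint 1 (Z != V) on D(Z)={3,4,5,6,7} D(V)={2,4,5,6,7}: no change => not a revision
Constraint 2 (X + V = Z) on D(X)={2,3,4,5,6,9} D(V)={2,4,5,6,7} D(Z)={3,4,5,6,7}: X {2,3,4,5,6,9}->{2,3,4,5}; V {2,4,5,6,7}->{2,4,5}; Z {3,4,5,6,7}->{4,5,6,7} => REVISION
Constraint 3 (W < V) on D(W)={2,3,7,8,9} D(V)={2,4,5}: W {2,3,7,8,9}->{2,3}; V {2,4,5}->{4,5} => REVISION
Constraint 4 (X + V = W) on D(X)={2,3,4,5} D(V)={4,5} D(W)={2,3}: X {2,3,4,5}->{}; V {4,5}->{}; W {2,3}->{} => REVISION
Total revisions = 3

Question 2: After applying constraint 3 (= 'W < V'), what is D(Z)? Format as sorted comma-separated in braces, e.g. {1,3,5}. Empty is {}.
Answer: {4,5,6,7}

Derivation:
Constraint 1 (Z != V) on D(Z)={3,4,5,6,7} D(V)={2,4,5,6,7}: no change
Constraint 2 (X + V = Z) on D(X)={2,3,4,5,6,9} D(V)={2,4,5,6,7} D(Z)={3,4,5,6,7}: X {2,3,4,5,6,9}->{2,3,4,5}; V {2,4,5,6,7}->{2,4,5}; Z {3,4,5,6,7}->{4,5,6,7}
Constraint 3 (W < V) on D(W)={2,3,7,8,9} D(V)={2,4,5}: W {2,3,7,8,9}->{2,3}; V {2,4,5}->{4,5}
So after constraint 3: D(Z) = {4,5,6,7}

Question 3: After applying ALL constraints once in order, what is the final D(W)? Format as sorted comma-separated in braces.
Constraint 1 (Z != V) on D(Z)={3,4,5,6,7} D(V)={2,4,5,6,7}: no change
Constraint 2 (X + V = Z) on D(X)={2,3,4,5,6,9} D(V)={2,4,5,6,7} D(Z)={3,4,5,6,7}: X {2,3,4,5,6,9}->{2,3,4,5}; V {2,4,5,6,7}->{2,4,5}; Z {3,4,5,6,7}->{4,5,6,7}
Constraint 3 (W < V) on D(W)={2,3,7,8,9} D(V)={2,4,5}: W {2,3,7,8,9}->{2,3}; V {2,4,5}->{4,5}
Constraint 4 (X + V = W) on D(X)={2,3,4,5} D(V)={4,5} D(W)={2,3}: X {2,3,4,5}->{}; V {4,5}->{}; W {2,3}->{}
So after all 4 constraints: D(W) = {}

Answer: {}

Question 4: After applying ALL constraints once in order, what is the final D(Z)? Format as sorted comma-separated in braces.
Constraint 1 (Z != V) on D(Z)={3,4,5,6,7} D(V)={2,4,5,6,7}: no change
Constraint 2 (X + V = Z) on D(X)={2,3,4,5,6,9} D(V)={2,4,5,6,7} D(Z)={3,4,5,6,7}: X {2,3,4,5,6,9}->{2,3,4,5}; V {2,4,5,6,7}->{2,4,5}; Z {3,4,5,6,7}->{4,5,6,7}
Constraint 3 (W < V) on D(W)={2,3,7,8,9} D(V)={2,4,5}: W {2,3,7,8,9}->{2,3}; V {2,4,5}->{4,5}
Constraint 4 (X + V = W) on D(X)={2,3,4,5} D(V)={4,5} D(W)={2,3}: X {2,3,4,5}->{}; V {4,5}->{}; W {2,3}->{}
So after all 4 constraints: D(Z) = {4,5,6,7}

Answer: {4,5,6,7}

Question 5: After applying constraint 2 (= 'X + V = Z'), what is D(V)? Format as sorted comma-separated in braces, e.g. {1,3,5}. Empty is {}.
Answer: {2,4,5}

Derivation:
Constraint 1 (Z != V) on D(Z)={3,4,5,6,7} D(V)={2,4,5,6,7}: no change
Constraint 2 (X + V = Z) on D(X)={2,3,4,5,6,9} D(V)={2,4,5,6,7} D(Z)={3,4,5,6,7}: X {2,3,4,5,6,9}->{2,3,4,5}; V {2,4,5,6,7}->{2,4,5}; Z {3,4,5,6,7}->{4,5,6,7}
So after constraint 2: D(V) = {2,4,5}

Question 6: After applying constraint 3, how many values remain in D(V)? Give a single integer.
Answer: 2

Derivation:
Constraint 1 (Z != V) on D(Z)={3,4,5,6,7} D(V)={2,4,5,6,7}: no change
Constraint 2 (X + V = Z) on D(X)={2,3,4,5,6,9} D(V)={2,4,5,6,7} D(Z)={3,4,5,6,7}: X {2,3,4,5,6,9}->{2,3,4,5}; V {2,4,5,6,7}->{2,4,5}; Z {3,4,5,6,7}->{4,5,6,7}
Constraint 3 (W < V) on D(W)={2,3,7,8,9} D(V)={2,4,5}: W {2,3,7,8,9}->{2,3}; V {2,4,5}->{4,5}
So after constraint 3: D(V)={4,5}, size = 2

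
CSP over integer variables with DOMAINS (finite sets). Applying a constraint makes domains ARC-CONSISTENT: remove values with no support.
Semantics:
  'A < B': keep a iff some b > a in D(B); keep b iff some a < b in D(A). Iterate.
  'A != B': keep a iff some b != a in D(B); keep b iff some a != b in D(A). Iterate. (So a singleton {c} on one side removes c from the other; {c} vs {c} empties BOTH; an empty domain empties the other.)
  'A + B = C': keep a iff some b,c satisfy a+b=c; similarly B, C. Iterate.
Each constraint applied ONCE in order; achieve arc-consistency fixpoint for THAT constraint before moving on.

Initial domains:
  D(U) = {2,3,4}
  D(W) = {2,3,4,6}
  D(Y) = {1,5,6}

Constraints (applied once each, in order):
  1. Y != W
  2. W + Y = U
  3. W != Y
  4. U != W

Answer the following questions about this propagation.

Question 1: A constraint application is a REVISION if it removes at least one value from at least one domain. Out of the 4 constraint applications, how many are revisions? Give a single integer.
Constraint 1 (Y != W) on D(Y)={1,5,6} D(W)={2,3,4,6}: no change => not a revision
Constraint 2 (W + Y = U) on D(W)={2,3,4,6} D(Y)={1,5,6} D(U)={2,3,4}: W {2,3,4,6}->{2,3}; Y {1,5,6}->{1}; U {2,3,4}->{3,4} => REVISION
Constraint 3 (W != Y) on D(W)={2,3} D(Y)={1}: no change => not a revision
Constraint 4 (U != W) on D(U)={3,4} D(W)={2,3}: no change => not a revision
Total revisions = 1

Answer: 1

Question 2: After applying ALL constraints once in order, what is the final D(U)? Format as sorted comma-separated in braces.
Constraint 1 (Y != W) on D(Y)={1,5,6} D(W)={2,3,4,6}: no change
Constraint 2 (W + Y = U) on D(W)={2,3,4,6} D(Y)={1,5,6} D(U)={2,3,4}: W {2,3,4,6}->{2,3}; Y {1,5,6}->{1}; U {2,3,4}->{3,4}
Constraint 3 (W != Y) on D(W)={2,3} D(Y)={1}: no change
Constraint 4 (U != W) on D(U)={3,4} D(W)={2,3}: no change
So after all 4 constraints: D(U) = {3,4}

Answer: {3,4}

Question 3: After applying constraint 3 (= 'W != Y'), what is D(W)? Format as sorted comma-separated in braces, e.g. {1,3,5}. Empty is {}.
Constraint 1 (Y != W) on D(Y)={1,5,6} D(W)={2,3,4,6}: no change
Constraint 2 (W + Y = U) on D(W)={2,3,4,6} D(Y)={1,5,6} D(U)={2,3,4}: W {2,3,4,6}->{2,3}; Y {1,5,6}->{1}; U {2,3,4}->{3,4}
Constraint 3 (W != Y) on D(W)={2,3} D(Y)={1}: no change
So after constraint 3: D(W) = {2,3}

Answer: {2,3}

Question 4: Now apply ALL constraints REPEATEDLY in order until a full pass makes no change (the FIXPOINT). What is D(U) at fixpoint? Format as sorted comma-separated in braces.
Answer: {3,4}

Derivation:
pass 0 (initial): D(U)={2,3,4}
pass 1: U {2,3,4}->{3,4}; W {2,3,4,6}->{2,3}; Y {1,5,6}->{1}
pass 2: no change
Fixpoint after 2 passes: D(U) = {3,4}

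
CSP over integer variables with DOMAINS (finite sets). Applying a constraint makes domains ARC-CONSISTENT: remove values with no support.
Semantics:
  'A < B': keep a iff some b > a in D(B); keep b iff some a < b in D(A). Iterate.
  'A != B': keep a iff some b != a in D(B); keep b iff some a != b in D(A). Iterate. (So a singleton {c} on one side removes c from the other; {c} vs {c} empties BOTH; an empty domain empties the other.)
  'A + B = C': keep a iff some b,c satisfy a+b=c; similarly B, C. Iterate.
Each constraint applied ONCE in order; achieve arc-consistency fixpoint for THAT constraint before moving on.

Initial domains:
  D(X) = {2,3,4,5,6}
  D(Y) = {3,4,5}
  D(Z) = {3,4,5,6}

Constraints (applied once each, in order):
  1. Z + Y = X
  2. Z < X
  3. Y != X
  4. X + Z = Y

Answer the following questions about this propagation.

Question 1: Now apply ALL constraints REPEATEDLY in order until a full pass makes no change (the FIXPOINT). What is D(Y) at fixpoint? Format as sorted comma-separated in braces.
Answer: {}

Derivation:
pass 0 (initial): D(Y)={3,4,5}
pass 1: X {2,3,4,5,6}->{}; Y {3,4,5}->{}; Z {3,4,5,6}->{}
pass 2: no change
Fixpoint after 2 passes: D(Y) = {}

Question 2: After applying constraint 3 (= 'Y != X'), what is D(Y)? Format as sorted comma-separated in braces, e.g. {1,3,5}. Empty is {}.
Constraint 1 (Z + Y = X) on D(Z)={3,4,5,6} D(Y)={3,4,5} D(X)={2,3,4,5,6}: Z {3,4,5,6}->{3}; Y {3,4,5}->{3}; X {2,3,4,5,6}->{6}
Constraint 2 (Z < X) on D(Z)={3} D(X)={6}: no change
Constraint 3 (Y != X) on D(Y)={3} D(X)={6}: no change
So after constraint 3: D(Y) = {3}

Answer: {3}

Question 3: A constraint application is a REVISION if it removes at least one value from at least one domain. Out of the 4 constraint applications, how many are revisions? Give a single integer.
Answer: 2

Derivation:
Constraint 1 (Z + Y = X) on D(Z)={3,4,5,6} D(Y)={3,4,5} D(X)={2,3,4,5,6}: Z {3,4,5,6}->{3}; Y {3,4,5}->{3}; X {2,3,4,5,6}->{6} => REVISION
Constraint 2 (Z < X) on D(Z)={3} D(X)={6}: no change => not a revision
Constraint 3 (Y != X) on D(Y)={3} D(X)={6}: no change => not a revision
Constraint 4 (X + Z = Y) on D(X)={6} D(Z)={3} D(Y)={3}: X {6}->{}; Z {3}->{}; Y {3}->{} => REVISION
Total revisions = 2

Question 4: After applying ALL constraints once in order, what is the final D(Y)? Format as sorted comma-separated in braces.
Answer: {}

Derivation:
Constraint 1 (Z + Y = X) on D(Z)={3,4,5,6} D(Y)={3,4,5} D(X)={2,3,4,5,6}: Z {3,4,5,6}->{3}; Y {3,4,5}->{3}; X {2,3,4,5,6}->{6}
Constraint 2 (Z < X) on D(Z)={3} D(X)={6}: no change
Constraint 3 (Y != X) on D(Y)={3} D(X)={6}: no change
Constraint 4 (X + Z = Y) on D(X)={6} D(Z)={3} D(Y)={3}: X {6}->{}; Z {3}->{}; Y {3}->{}
So after all 4 constraints: D(Y) = {}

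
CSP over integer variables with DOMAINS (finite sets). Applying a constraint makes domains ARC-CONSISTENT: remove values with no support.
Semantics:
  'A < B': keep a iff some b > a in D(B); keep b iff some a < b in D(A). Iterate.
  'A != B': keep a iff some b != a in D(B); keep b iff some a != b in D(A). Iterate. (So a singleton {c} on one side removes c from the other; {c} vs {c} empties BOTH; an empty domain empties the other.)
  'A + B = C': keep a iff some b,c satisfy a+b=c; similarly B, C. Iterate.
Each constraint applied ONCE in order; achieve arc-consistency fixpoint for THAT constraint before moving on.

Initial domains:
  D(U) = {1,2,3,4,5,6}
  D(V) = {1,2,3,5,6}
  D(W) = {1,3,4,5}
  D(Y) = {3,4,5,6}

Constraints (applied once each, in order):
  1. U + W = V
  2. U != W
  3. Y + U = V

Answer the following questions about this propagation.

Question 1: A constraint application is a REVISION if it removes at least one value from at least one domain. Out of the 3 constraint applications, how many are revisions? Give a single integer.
Constraint 1 (U + W = V) on D(U)={1,2,3,4,5,6} D(W)={1,3,4,5} D(V)={1,2,3,5,6}: U {1,2,3,4,5,6}->{1,2,3,4,5}; V {1,2,3,5,6}->{2,3,5,6} => REVISION
Constraint 2 (U != W) on D(U)={1,2,3,4,5} D(W)={1,3,4,5}: no change => not a revision
Constraint 3 (Y + U = V) on D(Y)={3,4,5,6} D(U)={1,2,3,4,5} D(V)={2,3,5,6}: Y {3,4,5,6}->{3,4,5}; U {1,2,3,4,5}->{1,2,3}; V {2,3,5,6}->{5,6} => REVISION
Total revisions = 2

Answer: 2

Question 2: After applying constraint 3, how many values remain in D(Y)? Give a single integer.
Constraint 1 (U + W = V) on D(U)={1,2,3,4,5,6} D(W)={1,3,4,5} D(V)={1,2,3,5,6}: U {1,2,3,4,5,6}->{1,2,3,4,5}; V {1,2,3,5,6}->{2,3,5,6}
Constraint 2 (U != W) on D(U)={1,2,3,4,5} D(W)={1,3,4,5}: no change
Constraint 3 (Y + U = V) on D(Y)={3,4,5,6} D(U)={1,2,3,4,5} D(V)={2,3,5,6}: Y {3,4,5,6}->{3,4,5}; U {1,2,3,4,5}->{1,2,3}; V {2,3,5,6}->{5,6}
So after constraint 3: D(Y)={3,4,5}, size = 3

Answer: 3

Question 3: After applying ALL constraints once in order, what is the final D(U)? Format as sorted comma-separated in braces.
Constraint 1 (U + W = V) on D(U)={1,2,3,4,5,6} D(W)={1,3,4,5} D(V)={1,2,3,5,6}: U {1,2,3,4,5,6}->{1,2,3,4,5}; V {1,2,3,5,6}->{2,3,5,6}
Constraint 2 (U != W) on D(U)={1,2,3,4,5} D(W)={1,3,4,5}: no change
Constraint 3 (Y + U = V) on D(Y)={3,4,5,6} D(U)={1,2,3,4,5} D(V)={2,3,5,6}: Y {3,4,5,6}->{3,4,5}; U {1,2,3,4,5}->{1,2,3}; V {2,3,5,6}->{5,6}
So after all 3 constraints: D(U) = {1,2,3}

Answer: {1,2,3}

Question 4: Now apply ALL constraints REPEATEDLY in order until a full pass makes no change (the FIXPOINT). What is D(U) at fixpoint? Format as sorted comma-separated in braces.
Answer: {1,2,3}

Derivation:
pass 0 (initial): D(U)={1,2,3,4,5,6}
pass 1: U {1,2,3,4,5,6}->{1,2,3}; V {1,2,3,5,6}->{5,6}; Y {3,4,5,6}->{3,4,5}
pass 2: W {1,3,4,5}->{3,4,5}
pass 3: no change
Fixpoint after 3 passes: D(U) = {1,2,3}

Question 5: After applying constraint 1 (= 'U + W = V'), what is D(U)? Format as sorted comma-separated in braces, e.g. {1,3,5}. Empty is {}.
Answer: {1,2,3,4,5}

Derivation:
Constraint 1 (U + W = V) on D(U)={1,2,3,4,5,6} D(W)={1,3,4,5} D(V)={1,2,3,5,6}: U {1,2,3,4,5,6}->{1,2,3,4,5}; V {1,2,3,5,6}->{2,3,5,6}
So after constraint 1: D(U) = {1,2,3,4,5}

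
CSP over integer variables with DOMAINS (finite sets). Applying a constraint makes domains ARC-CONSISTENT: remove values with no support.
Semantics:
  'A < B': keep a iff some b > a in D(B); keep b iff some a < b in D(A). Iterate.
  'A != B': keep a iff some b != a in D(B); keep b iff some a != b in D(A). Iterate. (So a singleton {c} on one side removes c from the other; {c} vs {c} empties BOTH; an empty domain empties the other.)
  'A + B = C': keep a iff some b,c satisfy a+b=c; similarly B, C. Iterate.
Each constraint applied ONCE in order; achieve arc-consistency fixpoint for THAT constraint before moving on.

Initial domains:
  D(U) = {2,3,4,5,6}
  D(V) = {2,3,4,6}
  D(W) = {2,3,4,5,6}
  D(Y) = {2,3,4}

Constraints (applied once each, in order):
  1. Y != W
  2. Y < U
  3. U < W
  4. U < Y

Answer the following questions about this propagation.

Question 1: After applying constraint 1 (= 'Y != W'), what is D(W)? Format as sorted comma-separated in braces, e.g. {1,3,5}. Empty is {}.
Constraint 1 (Y != W) on D(Y)={2,3,4} D(W)={2,3,4,5,6}: no change
So after constraint 1: D(W) = {2,3,4,5,6}

Answer: {2,3,4,5,6}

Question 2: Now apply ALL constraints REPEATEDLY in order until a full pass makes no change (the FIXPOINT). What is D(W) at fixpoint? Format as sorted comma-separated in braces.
Answer: {}

Derivation:
pass 0 (initial): D(W)={2,3,4,5,6}
pass 1: U {2,3,4,5,6}->{3}; W {2,3,4,5,6}->{4,5,6}; Y {2,3,4}->{4}
pass 2: U {3}->{}; W {4,5,6}->{}; Y {4}->{}
pass 3: no change
Fixpoint after 3 passes: D(W) = {}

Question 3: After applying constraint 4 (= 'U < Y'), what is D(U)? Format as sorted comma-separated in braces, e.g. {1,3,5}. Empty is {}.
Answer: {3}

Derivation:
Constraint 1 (Y != W) on D(Y)={2,3,4} D(W)={2,3,4,5,6}: no change
Constraint 2 (Y < U) on D(Y)={2,3,4} D(U)={2,3,4,5,6}: U {2,3,4,5,6}->{3,4,5,6}
Constraint 3 (U < W) on D(U)={3,4,5,6} D(W)={2,3,4,5,6}: U {3,4,5,6}->{3,4,5}; W {2,3,4,5,6}->{4,5,6}
Constraint 4 (U < Y) on D(U)={3,4,5} D(Y)={2,3,4}: U {3,4,5}->{3}; Y {2,3,4}->{4}
So after constraint 4: D(U) = {3}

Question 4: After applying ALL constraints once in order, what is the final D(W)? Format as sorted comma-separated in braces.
Constraint 1 (Y != W) on D(Y)={2,3,4} D(W)={2,3,4,5,6}: no change
Constraint 2 (Y < U) on D(Y)={2,3,4} D(U)={2,3,4,5,6}: U {2,3,4,5,6}->{3,4,5,6}
Constraint 3 (U < W) on D(U)={3,4,5,6} D(W)={2,3,4,5,6}: U {3,4,5,6}->{3,4,5}; W {2,3,4,5,6}->{4,5,6}
Constraint 4 (U < Y) on D(U)={3,4,5} D(Y)={2,3,4}: U {3,4,5}->{3}; Y {2,3,4}->{4}
So after all 4 constraints: D(W) = {4,5,6}

Answer: {4,5,6}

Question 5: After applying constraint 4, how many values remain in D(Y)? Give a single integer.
Answer: 1

Derivation:
Constraint 1 (Y != W) on D(Y)={2,3,4} D(W)={2,3,4,5,6}: no change
Constraint 2 (Y < U) on D(Y)={2,3,4} D(U)={2,3,4,5,6}: U {2,3,4,5,6}->{3,4,5,6}
Constraint 3 (U < W) on D(U)={3,4,5,6} D(W)={2,3,4,5,6}: U {3,4,5,6}->{3,4,5}; W {2,3,4,5,6}->{4,5,6}
Constraint 4 (U < Y) on D(U)={3,4,5} D(Y)={2,3,4}: U {3,4,5}->{3}; Y {2,3,4}->{4}
So after constraint 4: D(Y)={4}, size = 1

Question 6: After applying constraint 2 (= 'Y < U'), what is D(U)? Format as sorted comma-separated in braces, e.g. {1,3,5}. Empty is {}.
Answer: {3,4,5,6}

Derivation:
Constraint 1 (Y != W) on D(Y)={2,3,4} D(W)={2,3,4,5,6}: no change
Constraint 2 (Y < U) on D(Y)={2,3,4} D(U)={2,3,4,5,6}: U {2,3,4,5,6}->{3,4,5,6}
So after constraint 2: D(U) = {3,4,5,6}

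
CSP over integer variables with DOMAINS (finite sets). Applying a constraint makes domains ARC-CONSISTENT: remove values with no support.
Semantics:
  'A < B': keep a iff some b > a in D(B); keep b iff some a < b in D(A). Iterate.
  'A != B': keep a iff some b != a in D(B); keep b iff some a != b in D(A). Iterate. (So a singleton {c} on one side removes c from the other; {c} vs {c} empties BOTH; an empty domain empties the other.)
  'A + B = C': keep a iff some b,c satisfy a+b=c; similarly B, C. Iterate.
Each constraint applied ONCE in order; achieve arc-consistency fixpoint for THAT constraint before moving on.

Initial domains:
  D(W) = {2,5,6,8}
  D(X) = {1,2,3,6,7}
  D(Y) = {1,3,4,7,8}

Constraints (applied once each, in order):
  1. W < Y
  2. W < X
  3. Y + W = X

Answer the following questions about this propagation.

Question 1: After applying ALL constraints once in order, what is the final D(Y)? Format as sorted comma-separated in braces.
Answer: {4}

Derivation:
Constraint 1 (W < Y) on D(W)={2,5,6,8} D(Y)={1,3,4,7,8}: W {2,5,6,8}->{2,5,6}; Y {1,3,4,7,8}->{3,4,7,8}
Constraint 2 (W < X) on D(W)={2,5,6} D(X)={1,2,3,6,7}: X {1,2,3,6,7}->{3,6,7}
Constraint 3 (Y + W = X) on D(Y)={3,4,7,8} D(W)={2,5,6} D(X)={3,6,7}: Y {3,4,7,8}->{4}; W {2,5,6}->{2}; X {3,6,7}->{6}
So after all 3 constraints: D(Y) = {4}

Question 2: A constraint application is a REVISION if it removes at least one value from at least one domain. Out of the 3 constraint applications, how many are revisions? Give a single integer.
Answer: 3

Derivation:
Constraint 1 (W < Y) on D(W)={2,5,6,8} D(Y)={1,3,4,7,8}: W {2,5,6,8}->{2,5,6}; Y {1,3,4,7,8}->{3,4,7,8} => REVISION
Constraint 2 (W < X) on D(W)={2,5,6} D(X)={1,2,3,6,7}: X {1,2,3,6,7}->{3,6,7} => REVISION
Constraint 3 (Y + W = X) on D(Y)={3,4,7,8} D(W)={2,5,6} D(X)={3,6,7}: Y {3,4,7,8}->{4}; W {2,5,6}->{2}; X {3,6,7}->{6} => REVISION
Total revisions = 3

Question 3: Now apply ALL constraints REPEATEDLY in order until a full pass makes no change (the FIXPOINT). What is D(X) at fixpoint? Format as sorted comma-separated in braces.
pass 0 (initial): D(X)={1,2,3,6,7}
pass 1: W {2,5,6,8}->{2}; X {1,2,3,6,7}->{6}; Y {1,3,4,7,8}->{4}
pass 2: no change
Fixpoint after 2 passes: D(X) = {6}

Answer: {6}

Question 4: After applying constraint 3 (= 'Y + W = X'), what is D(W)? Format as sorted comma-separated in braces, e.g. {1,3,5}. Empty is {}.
Answer: {2}

Derivation:
Constraint 1 (W < Y) on D(W)={2,5,6,8} D(Y)={1,3,4,7,8}: W {2,5,6,8}->{2,5,6}; Y {1,3,4,7,8}->{3,4,7,8}
Constraint 2 (W < X) on D(W)={2,5,6} D(X)={1,2,3,6,7}: X {1,2,3,6,7}->{3,6,7}
Constraint 3 (Y + W = X) on D(Y)={3,4,7,8} D(W)={2,5,6} D(X)={3,6,7}: Y {3,4,7,8}->{4}; W {2,5,6}->{2}; X {3,6,7}->{6}
So after constraint 3: D(W) = {2}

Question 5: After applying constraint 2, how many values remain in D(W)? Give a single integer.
Constraint 1 (W < Y) on D(W)={2,5,6,8} D(Y)={1,3,4,7,8}: W {2,5,6,8}->{2,5,6}; Y {1,3,4,7,8}->{3,4,7,8}
Constraint 2 (W < X) on D(W)={2,5,6} D(X)={1,2,3,6,7}: X {1,2,3,6,7}->{3,6,7}
So after constraint 2: D(W)={2,5,6}, size = 3

Answer: 3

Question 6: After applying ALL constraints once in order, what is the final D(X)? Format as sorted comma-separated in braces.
Constraint 1 (W < Y) on D(W)={2,5,6,8} D(Y)={1,3,4,7,8}: W {2,5,6,8}->{2,5,6}; Y {1,3,4,7,8}->{3,4,7,8}
Constraint 2 (W < X) on D(W)={2,5,6} D(X)={1,2,3,6,7}: X {1,2,3,6,7}->{3,6,7}
Constraint 3 (Y + W = X) on D(Y)={3,4,7,8} D(W)={2,5,6} D(X)={3,6,7}: Y {3,4,7,8}->{4}; W {2,5,6}->{2}; X {3,6,7}->{6}
So after all 3 constraints: D(X) = {6}

Answer: {6}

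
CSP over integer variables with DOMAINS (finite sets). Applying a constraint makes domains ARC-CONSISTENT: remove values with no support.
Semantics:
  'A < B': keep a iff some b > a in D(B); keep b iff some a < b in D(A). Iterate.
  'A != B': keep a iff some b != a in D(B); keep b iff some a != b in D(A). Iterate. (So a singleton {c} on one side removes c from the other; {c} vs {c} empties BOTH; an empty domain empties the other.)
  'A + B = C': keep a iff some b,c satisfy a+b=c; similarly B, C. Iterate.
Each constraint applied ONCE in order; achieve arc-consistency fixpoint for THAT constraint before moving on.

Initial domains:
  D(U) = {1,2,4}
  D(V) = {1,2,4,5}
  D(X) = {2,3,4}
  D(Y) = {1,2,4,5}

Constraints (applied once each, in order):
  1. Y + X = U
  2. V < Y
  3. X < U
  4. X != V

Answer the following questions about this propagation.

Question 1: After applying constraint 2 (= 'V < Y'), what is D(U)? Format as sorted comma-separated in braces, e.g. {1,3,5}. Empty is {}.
Answer: {4}

Derivation:
Constraint 1 (Y + X = U) on D(Y)={1,2,4,5} D(X)={2,3,4} D(U)={1,2,4}: Y {1,2,4,5}->{1,2}; X {2,3,4}->{2,3}; U {1,2,4}->{4}
Constraint 2 (V < Y) on D(V)={1,2,4,5} D(Y)={1,2}: V {1,2,4,5}->{1}; Y {1,2}->{2}
So after constraint 2: D(U) = {4}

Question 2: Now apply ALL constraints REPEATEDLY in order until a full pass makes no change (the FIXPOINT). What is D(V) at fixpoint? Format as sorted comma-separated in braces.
Answer: {1}

Derivation:
pass 0 (initial): D(V)={1,2,4,5}
pass 1: U {1,2,4}->{4}; V {1,2,4,5}->{1}; X {2,3,4}->{2,3}; Y {1,2,4,5}->{2}
pass 2: X {2,3}->{2}
pass 3: no change
Fixpoint after 3 passes: D(V) = {1}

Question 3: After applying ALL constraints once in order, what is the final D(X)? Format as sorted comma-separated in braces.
Answer: {2,3}

Derivation:
Constraint 1 (Y + X = U) on D(Y)={1,2,4,5} D(X)={2,3,4} D(U)={1,2,4}: Y {1,2,4,5}->{1,2}; X {2,3,4}->{2,3}; U {1,2,4}->{4}
Constraint 2 (V < Y) on D(V)={1,2,4,5} D(Y)={1,2}: V {1,2,4,5}->{1}; Y {1,2}->{2}
Constraint 3 (X < U) on D(X)={2,3} D(U)={4}: no change
Constraint 4 (X != V) on D(X)={2,3} D(V)={1}: no change
So after all 4 constraints: D(X) = {2,3}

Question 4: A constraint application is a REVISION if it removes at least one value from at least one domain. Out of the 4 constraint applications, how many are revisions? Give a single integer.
Answer: 2

Derivation:
Constraint 1 (Y + X = U) on D(Y)={1,2,4,5} D(X)={2,3,4} D(U)={1,2,4}: Y {1,2,4,5}->{1,2}; X {2,3,4}->{2,3}; U {1,2,4}->{4} => REVISION
Constraint 2 (V < Y) on D(V)={1,2,4,5} D(Y)={1,2}: V {1,2,4,5}->{1}; Y {1,2}->{2} => REVISION
Constraint 3 (X < U) on D(X)={2,3} D(U)={4}: no change => not a revision
Constraint 4 (X != V) on D(X)={2,3} D(V)={1}: no change => not a revision
Total revisions = 2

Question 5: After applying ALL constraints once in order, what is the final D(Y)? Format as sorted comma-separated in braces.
Answer: {2}

Derivation:
Constraint 1 (Y + X = U) on D(Y)={1,2,4,5} D(X)={2,3,4} D(U)={1,2,4}: Y {1,2,4,5}->{1,2}; X {2,3,4}->{2,3}; U {1,2,4}->{4}
Constraint 2 (V < Y) on D(V)={1,2,4,5} D(Y)={1,2}: V {1,2,4,5}->{1}; Y {1,2}->{2}
Constraint 3 (X < U) on D(X)={2,3} D(U)={4}: no change
Constraint 4 (X != V) on D(X)={2,3} D(V)={1}: no change
So after all 4 constraints: D(Y) = {2}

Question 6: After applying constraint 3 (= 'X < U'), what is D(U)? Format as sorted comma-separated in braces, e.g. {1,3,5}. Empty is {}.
Answer: {4}

Derivation:
Constraint 1 (Y + X = U) on D(Y)={1,2,4,5} D(X)={2,3,4} D(U)={1,2,4}: Y {1,2,4,5}->{1,2}; X {2,3,4}->{2,3}; U {1,2,4}->{4}
Constraint 2 (V < Y) on D(V)={1,2,4,5} D(Y)={1,2}: V {1,2,4,5}->{1}; Y {1,2}->{2}
Constraint 3 (X < U) on D(X)={2,3} D(U)={4}: no change
So after constraint 3: D(U) = {4}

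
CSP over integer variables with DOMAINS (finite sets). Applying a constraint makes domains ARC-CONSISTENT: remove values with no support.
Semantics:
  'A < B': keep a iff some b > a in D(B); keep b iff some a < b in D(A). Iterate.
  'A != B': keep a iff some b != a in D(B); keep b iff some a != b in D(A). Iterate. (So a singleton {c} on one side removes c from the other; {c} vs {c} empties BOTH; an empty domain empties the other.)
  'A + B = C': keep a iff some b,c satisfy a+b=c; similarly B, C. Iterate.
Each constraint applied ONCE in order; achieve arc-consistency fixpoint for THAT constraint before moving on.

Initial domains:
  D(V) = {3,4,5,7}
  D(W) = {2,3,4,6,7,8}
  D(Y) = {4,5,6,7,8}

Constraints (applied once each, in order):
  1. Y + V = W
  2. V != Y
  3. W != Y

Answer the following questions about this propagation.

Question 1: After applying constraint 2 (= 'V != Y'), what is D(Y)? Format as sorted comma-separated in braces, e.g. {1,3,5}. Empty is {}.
Answer: {4,5}

Derivation:
Constraint 1 (Y + V = W) on D(Y)={4,5,6,7,8} D(V)={3,4,5,7} D(W)={2,3,4,6,7,8}: Y {4,5,6,7,8}->{4,5}; V {3,4,5,7}->{3,4}; W {2,3,4,6,7,8}->{7,8}
Constraint 2 (V != Y) on D(V)={3,4} D(Y)={4,5}: no change
So after constraint 2: D(Y) = {4,5}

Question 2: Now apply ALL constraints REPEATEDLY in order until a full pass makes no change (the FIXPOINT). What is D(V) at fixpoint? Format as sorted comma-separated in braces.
pass 0 (initial): D(V)={3,4,5,7}
pass 1: V {3,4,5,7}->{3,4}; W {2,3,4,6,7,8}->{7,8}; Y {4,5,6,7,8}->{4,5}
pass 2: no change
Fixpoint after 2 passes: D(V) = {3,4}

Answer: {3,4}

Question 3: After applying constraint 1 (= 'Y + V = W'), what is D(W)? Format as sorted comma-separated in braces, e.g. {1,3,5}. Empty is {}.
Constraint 1 (Y + V = W) on D(Y)={4,5,6,7,8} D(V)={3,4,5,7} D(W)={2,3,4,6,7,8}: Y {4,5,6,7,8}->{4,5}; V {3,4,5,7}->{3,4}; W {2,3,4,6,7,8}->{7,8}
So after constraint 1: D(W) = {7,8}

Answer: {7,8}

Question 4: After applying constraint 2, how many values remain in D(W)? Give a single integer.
Answer: 2

Derivation:
Constraint 1 (Y + V = W) on D(Y)={4,5,6,7,8} D(V)={3,4,5,7} D(W)={2,3,4,6,7,8}: Y {4,5,6,7,8}->{4,5}; V {3,4,5,7}->{3,4}; W {2,3,4,6,7,8}->{7,8}
Constraint 2 (V != Y) on D(V)={3,4} D(Y)={4,5}: no change
So after constraint 2: D(W)={7,8}, size = 2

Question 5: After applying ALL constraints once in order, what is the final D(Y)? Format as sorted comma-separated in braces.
Constraint 1 (Y + V = W) on D(Y)={4,5,6,7,8} D(V)={3,4,5,7} D(W)={2,3,4,6,7,8}: Y {4,5,6,7,8}->{4,5}; V {3,4,5,7}->{3,4}; W {2,3,4,6,7,8}->{7,8}
Constraint 2 (V != Y) on D(V)={3,4} D(Y)={4,5}: no change
Constraint 3 (W != Y) on D(W)={7,8} D(Y)={4,5}: no change
So after all 3 constraints: D(Y) = {4,5}

Answer: {4,5}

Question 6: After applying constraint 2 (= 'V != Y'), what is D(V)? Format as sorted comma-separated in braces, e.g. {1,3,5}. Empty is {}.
Constraint 1 (Y + V = W) on D(Y)={4,5,6,7,8} D(V)={3,4,5,7} D(W)={2,3,4,6,7,8}: Y {4,5,6,7,8}->{4,5}; V {3,4,5,7}->{3,4}; W {2,3,4,6,7,8}->{7,8}
Constraint 2 (V != Y) on D(V)={3,4} D(Y)={4,5}: no change
So after constraint 2: D(V) = {3,4}

Answer: {3,4}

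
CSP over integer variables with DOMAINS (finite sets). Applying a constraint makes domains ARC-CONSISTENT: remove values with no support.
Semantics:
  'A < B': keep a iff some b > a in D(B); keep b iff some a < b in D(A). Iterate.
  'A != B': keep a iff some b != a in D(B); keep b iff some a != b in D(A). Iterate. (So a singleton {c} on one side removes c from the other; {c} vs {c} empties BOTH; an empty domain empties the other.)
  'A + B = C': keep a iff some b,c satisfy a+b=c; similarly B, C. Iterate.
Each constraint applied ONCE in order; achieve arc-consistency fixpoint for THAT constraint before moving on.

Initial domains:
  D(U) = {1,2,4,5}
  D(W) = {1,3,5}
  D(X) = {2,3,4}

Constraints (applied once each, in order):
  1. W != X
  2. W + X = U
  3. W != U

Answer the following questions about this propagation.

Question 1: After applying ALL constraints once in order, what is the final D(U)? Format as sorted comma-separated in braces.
Answer: {4,5}

Derivation:
Constraint 1 (W != X) on D(W)={1,3,5} D(X)={2,3,4}: no change
Constraint 2 (W + X = U) on D(W)={1,3,5} D(X)={2,3,4} D(U)={1,2,4,5}: W {1,3,5}->{1,3}; U {1,2,4,5}->{4,5}
Constraint 3 (W != U) on D(W)={1,3} D(U)={4,5}: no change
So after all 3 constraints: D(U) = {4,5}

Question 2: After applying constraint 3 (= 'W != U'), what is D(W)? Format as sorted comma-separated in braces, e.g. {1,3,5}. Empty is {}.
Constraint 1 (W != X) on D(W)={1,3,5} D(X)={2,3,4}: no change
Constraint 2 (W + X = U) on D(W)={1,3,5} D(X)={2,3,4} D(U)={1,2,4,5}: W {1,3,5}->{1,3}; U {1,2,4,5}->{4,5}
Constraint 3 (W != U) on D(W)={1,3} D(U)={4,5}: no change
So after constraint 3: D(W) = {1,3}

Answer: {1,3}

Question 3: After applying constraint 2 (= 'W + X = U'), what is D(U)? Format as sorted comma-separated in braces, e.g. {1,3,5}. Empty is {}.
Constraint 1 (W != X) on D(W)={1,3,5} D(X)={2,3,4}: no change
Constraint 2 (W + X = U) on D(W)={1,3,5} D(X)={2,3,4} D(U)={1,2,4,5}: W {1,3,5}->{1,3}; U {1,2,4,5}->{4,5}
So after constraint 2: D(U) = {4,5}

Answer: {4,5}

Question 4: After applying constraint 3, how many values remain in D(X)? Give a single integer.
Constraint 1 (W != X) on D(W)={1,3,5} D(X)={2,3,4}: no change
Constraint 2 (W + X = U) on D(W)={1,3,5} D(X)={2,3,4} D(U)={1,2,4,5}: W {1,3,5}->{1,3}; U {1,2,4,5}->{4,5}
Constraint 3 (W != U) on D(W)={1,3} D(U)={4,5}: no change
So after constraint 3: D(X)={2,3,4}, size = 3

Answer: 3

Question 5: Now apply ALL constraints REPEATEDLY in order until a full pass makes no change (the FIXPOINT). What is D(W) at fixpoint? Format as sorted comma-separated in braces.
pass 0 (initial): D(W)={1,3,5}
pass 1: U {1,2,4,5}->{4,5}; W {1,3,5}->{1,3}
pass 2: no change
Fixpoint after 2 passes: D(W) = {1,3}

Answer: {1,3}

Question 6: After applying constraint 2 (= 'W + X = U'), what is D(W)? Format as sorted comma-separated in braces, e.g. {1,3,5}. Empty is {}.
Constraint 1 (W != X) on D(W)={1,3,5} D(X)={2,3,4}: no change
Constraint 2 (W + X = U) on D(W)={1,3,5} D(X)={2,3,4} D(U)={1,2,4,5}: W {1,3,5}->{1,3}; U {1,2,4,5}->{4,5}
So after constraint 2: D(W) = {1,3}

Answer: {1,3}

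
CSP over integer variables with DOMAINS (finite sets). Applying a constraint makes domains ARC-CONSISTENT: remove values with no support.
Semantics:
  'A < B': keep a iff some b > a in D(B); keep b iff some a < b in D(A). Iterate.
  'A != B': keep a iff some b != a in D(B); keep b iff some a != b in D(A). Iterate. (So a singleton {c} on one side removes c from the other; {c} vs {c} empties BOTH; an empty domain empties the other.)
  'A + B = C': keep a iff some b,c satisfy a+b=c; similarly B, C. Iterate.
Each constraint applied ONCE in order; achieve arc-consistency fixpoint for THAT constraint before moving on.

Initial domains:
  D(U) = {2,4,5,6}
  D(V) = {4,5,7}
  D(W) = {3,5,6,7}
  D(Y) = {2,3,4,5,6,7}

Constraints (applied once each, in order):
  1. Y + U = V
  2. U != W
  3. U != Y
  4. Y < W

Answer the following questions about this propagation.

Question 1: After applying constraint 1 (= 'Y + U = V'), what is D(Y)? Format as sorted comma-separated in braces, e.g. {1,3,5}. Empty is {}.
Constraint 1 (Y + U = V) on D(Y)={2,3,4,5,6,7} D(U)={2,4,5,6} D(V)={4,5,7}: Y {2,3,4,5,6,7}->{2,3,5}; U {2,4,5,6}->{2,4,5}
So after constraint 1: D(Y) = {2,3,5}

Answer: {2,3,5}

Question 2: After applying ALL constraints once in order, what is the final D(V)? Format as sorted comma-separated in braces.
Answer: {4,5,7}

Derivation:
Constraint 1 (Y + U = V) on D(Y)={2,3,4,5,6,7} D(U)={2,4,5,6} D(V)={4,5,7}: Y {2,3,4,5,6,7}->{2,3,5}; U {2,4,5,6}->{2,4,5}
Constraint 2 (U != W) on D(U)={2,4,5} D(W)={3,5,6,7}: no change
Constraint 3 (U != Y) on D(U)={2,4,5} D(Y)={2,3,5}: no change
Constraint 4 (Y < W) on D(Y)={2,3,5} D(W)={3,5,6,7}: no change
So after all 4 constraints: D(V) = {4,5,7}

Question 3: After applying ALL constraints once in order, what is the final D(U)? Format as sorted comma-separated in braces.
Constraint 1 (Y + U = V) on D(Y)={2,3,4,5,6,7} D(U)={2,4,5,6} D(V)={4,5,7}: Y {2,3,4,5,6,7}->{2,3,5}; U {2,4,5,6}->{2,4,5}
Constraint 2 (U != W) on D(U)={2,4,5} D(W)={3,5,6,7}: no change
Constraint 3 (U != Y) on D(U)={2,4,5} D(Y)={2,3,5}: no change
Constraint 4 (Y < W) on D(Y)={2,3,5} D(W)={3,5,6,7}: no change
So after all 4 constraints: D(U) = {2,4,5}

Answer: {2,4,5}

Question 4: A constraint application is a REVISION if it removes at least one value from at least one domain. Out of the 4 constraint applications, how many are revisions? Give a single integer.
Constraint 1 (Y + U = V) on D(Y)={2,3,4,5,6,7} D(U)={2,4,5,6} D(V)={4,5,7}: Y {2,3,4,5,6,7}->{2,3,5}; U {2,4,5,6}->{2,4,5} => REVISION
Constraint 2 (U != W) on D(U)={2,4,5} D(W)={3,5,6,7}: no change => not a revision
Constraint 3 (U != Y) on D(U)={2,4,5} D(Y)={2,3,5}: no change => not a revision
Constraint 4 (Y < W) on D(Y)={2,3,5} D(W)={3,5,6,7}: no change => not a revision
Total revisions = 1

Answer: 1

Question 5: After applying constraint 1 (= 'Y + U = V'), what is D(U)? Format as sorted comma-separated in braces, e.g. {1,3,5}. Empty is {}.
Constraint 1 (Y + U = V) on D(Y)={2,3,4,5,6,7} D(U)={2,4,5,6} D(V)={4,5,7}: Y {2,3,4,5,6,7}->{2,3,5}; U {2,4,5,6}->{2,4,5}
So after constraint 1: D(U) = {2,4,5}

Answer: {2,4,5}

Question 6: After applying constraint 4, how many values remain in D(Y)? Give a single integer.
Answer: 3

Derivation:
Constraint 1 (Y + U = V) on D(Y)={2,3,4,5,6,7} D(U)={2,4,5,6} D(V)={4,5,7}: Y {2,3,4,5,6,7}->{2,3,5}; U {2,4,5,6}->{2,4,5}
Constraint 2 (U != W) on D(U)={2,4,5} D(W)={3,5,6,7}: no change
Constraint 3 (U != Y) on D(U)={2,4,5} D(Y)={2,3,5}: no change
Constraint 4 (Y < W) on D(Y)={2,3,5} D(W)={3,5,6,7}: no change
So after constraint 4: D(Y)={2,3,5}, size = 3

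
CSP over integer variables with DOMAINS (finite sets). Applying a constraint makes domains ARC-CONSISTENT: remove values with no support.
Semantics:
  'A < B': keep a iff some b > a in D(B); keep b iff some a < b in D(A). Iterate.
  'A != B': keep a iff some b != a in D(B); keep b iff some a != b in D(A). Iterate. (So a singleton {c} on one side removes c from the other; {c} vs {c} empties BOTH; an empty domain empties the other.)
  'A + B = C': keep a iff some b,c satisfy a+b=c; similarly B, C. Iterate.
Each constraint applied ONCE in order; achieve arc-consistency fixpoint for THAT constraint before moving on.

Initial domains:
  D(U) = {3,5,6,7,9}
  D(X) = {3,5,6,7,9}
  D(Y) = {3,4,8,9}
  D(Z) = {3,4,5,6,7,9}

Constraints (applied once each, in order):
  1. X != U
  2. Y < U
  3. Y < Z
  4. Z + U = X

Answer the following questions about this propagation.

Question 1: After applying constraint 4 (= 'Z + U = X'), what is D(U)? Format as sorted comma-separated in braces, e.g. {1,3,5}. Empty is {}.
Constraint 1 (X != U) on D(X)={3,5,6,7,9} D(U)={3,5,6,7,9}: no change
Constraint 2 (Y < U) on D(Y)={3,4,8,9} D(U)={3,5,6,7,9}: Y {3,4,8,9}->{3,4,8}; U {3,5,6,7,9}->{5,6,7,9}
Constraint 3 (Y < Z) on D(Y)={3,4,8} D(Z)={3,4,5,6,7,9}: Z {3,4,5,6,7,9}->{4,5,6,7,9}
Constraint 4 (Z + U = X) on D(Z)={4,5,6,7,9} D(U)={5,6,7,9} D(X)={3,5,6,7,9}: Z {4,5,6,7,9}->{4}; U {5,6,7,9}->{5}; X {3,5,6,7,9}->{9}
So after constraint 4: D(U) = {5}

Answer: {5}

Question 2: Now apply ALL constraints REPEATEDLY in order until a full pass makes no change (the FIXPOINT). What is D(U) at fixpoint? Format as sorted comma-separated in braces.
pass 0 (initial): D(U)={3,5,6,7,9}
pass 1: U {3,5,6,7,9}->{5}; X {3,5,6,7,9}->{9}; Y {3,4,8,9}->{3,4,8}; Z {3,4,5,6,7,9}->{4}
pass 2: Y {3,4,8}->{3}
pass 3: no change
Fixpoint after 3 passes: D(U) = {5}

Answer: {5}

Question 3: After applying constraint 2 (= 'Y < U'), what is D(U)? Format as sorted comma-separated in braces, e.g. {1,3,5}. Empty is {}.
Constraint 1 (X != U) on D(X)={3,5,6,7,9} D(U)={3,5,6,7,9}: no change
Constraint 2 (Y < U) on D(Y)={3,4,8,9} D(U)={3,5,6,7,9}: Y {3,4,8,9}->{3,4,8}; U {3,5,6,7,9}->{5,6,7,9}
So after constraint 2: D(U) = {5,6,7,9}

Answer: {5,6,7,9}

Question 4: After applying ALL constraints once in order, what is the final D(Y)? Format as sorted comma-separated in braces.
Constraint 1 (X != U) on D(X)={3,5,6,7,9} D(U)={3,5,6,7,9}: no change
Constraint 2 (Y < U) on D(Y)={3,4,8,9} D(U)={3,5,6,7,9}: Y {3,4,8,9}->{3,4,8}; U {3,5,6,7,9}->{5,6,7,9}
Constraint 3 (Y < Z) on D(Y)={3,4,8} D(Z)={3,4,5,6,7,9}: Z {3,4,5,6,7,9}->{4,5,6,7,9}
Constraint 4 (Z + U = X) on D(Z)={4,5,6,7,9} D(U)={5,6,7,9} D(X)={3,5,6,7,9}: Z {4,5,6,7,9}->{4}; U {5,6,7,9}->{5}; X {3,5,6,7,9}->{9}
So after all 4 constraints: D(Y) = {3,4,8}

Answer: {3,4,8}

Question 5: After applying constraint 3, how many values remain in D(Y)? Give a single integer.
Constraint 1 (X != U) on D(X)={3,5,6,7,9} D(U)={3,5,6,7,9}: no change
Constraint 2 (Y < U) on D(Y)={3,4,8,9} D(U)={3,5,6,7,9}: Y {3,4,8,9}->{3,4,8}; U {3,5,6,7,9}->{5,6,7,9}
Constraint 3 (Y < Z) on D(Y)={3,4,8} D(Z)={3,4,5,6,7,9}: Z {3,4,5,6,7,9}->{4,5,6,7,9}
So after constraint 3: D(Y)={3,4,8}, size = 3

Answer: 3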